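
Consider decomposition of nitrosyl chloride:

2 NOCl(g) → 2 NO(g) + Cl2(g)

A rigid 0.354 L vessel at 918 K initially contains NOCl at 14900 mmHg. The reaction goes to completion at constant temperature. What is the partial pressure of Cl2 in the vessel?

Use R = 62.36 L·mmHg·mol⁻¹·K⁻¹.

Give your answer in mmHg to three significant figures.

n(NOCl)₀ = PV/RT = (14900 × 0.354) / (62.36 × 918) = 0.09214 mol
n(Cl2) = (1/2) × 0.09214 = 0.04607 mol
P(Cl2) = nRT/V = 0.04607 × 62.36 × 918 / 0.354 = 7450 mmHg

7450 mmHg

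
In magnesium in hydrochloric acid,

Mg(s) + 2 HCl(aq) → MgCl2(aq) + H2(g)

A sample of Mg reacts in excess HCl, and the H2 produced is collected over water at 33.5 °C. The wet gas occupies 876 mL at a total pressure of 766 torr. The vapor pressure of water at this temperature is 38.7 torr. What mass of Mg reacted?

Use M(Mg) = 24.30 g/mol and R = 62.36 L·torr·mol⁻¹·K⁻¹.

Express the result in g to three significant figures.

P(H2) = 766 − 38.7 = 727.3 torr
n(H2) = PV/RT = (727.3 × 0.8760) / (62.36 × 306.65) = 0.03332 mol
n(Mg) = (1/1) × 0.03332 = 0.03332 mol
m(Mg) = 0.03332 × 24.30 = 0.8097 g

0.810 g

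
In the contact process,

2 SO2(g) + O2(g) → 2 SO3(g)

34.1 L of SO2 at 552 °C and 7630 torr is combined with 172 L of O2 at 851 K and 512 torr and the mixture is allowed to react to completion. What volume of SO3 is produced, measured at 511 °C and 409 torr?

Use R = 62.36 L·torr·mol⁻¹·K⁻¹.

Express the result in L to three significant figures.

397 L

n(SO2) = PV/RT = (7630 × 34.1) / (62.36 × 825.15) = 5.056 mol
n(O2) = PV/RT = (512 × 172) / (62.36 × 851) = 1.659 mol
For 5.056 mol SO2, stoichiometry requires (1/2) × 5.056 = 2.528 mol O2; 1.659 mol is available, so O2 is limiting.
n(SO3) = (2/1) × 1.659 = 3.318 mol
V(SO3) = nRT/P = 3.318 × 62.36 × 784.15 / 409 = 396.7 L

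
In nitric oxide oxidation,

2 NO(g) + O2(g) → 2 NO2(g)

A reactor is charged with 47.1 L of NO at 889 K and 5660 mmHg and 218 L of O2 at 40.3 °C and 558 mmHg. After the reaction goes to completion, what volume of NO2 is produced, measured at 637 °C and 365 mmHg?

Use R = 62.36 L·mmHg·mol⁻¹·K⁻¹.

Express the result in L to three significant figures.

748 L

n(NO) = PV/RT = (5660 × 47.1) / (62.36 × 889) = 4.809 mol
n(O2) = PV/RT = (558 × 218) / (62.36 × 313.45) = 6.223 mol
For 4.809 mol NO, stoichiometry requires (1/2) × 4.809 = 2.405 mol O2; 6.223 mol is available, so NO is limiting.
n(NO2) = (2/2) × 4.809 = 4.809 mol
V(NO2) = nRT/P = 4.809 × 62.36 × 910.15 / 365 = 747.8 L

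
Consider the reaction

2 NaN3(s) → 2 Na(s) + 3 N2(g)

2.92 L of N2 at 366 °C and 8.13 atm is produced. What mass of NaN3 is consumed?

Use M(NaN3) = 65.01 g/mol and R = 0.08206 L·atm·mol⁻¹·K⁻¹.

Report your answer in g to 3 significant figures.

n(N2) = PV/RT = (8.13 × 2.92) / (0.08206 × 639.15) = 0.4526 mol
n(NaN3) = (2/3) × 0.4526 = 0.3017 mol
m(NaN3) = 0.3017 × 65.01 = 19.61 g

19.6 g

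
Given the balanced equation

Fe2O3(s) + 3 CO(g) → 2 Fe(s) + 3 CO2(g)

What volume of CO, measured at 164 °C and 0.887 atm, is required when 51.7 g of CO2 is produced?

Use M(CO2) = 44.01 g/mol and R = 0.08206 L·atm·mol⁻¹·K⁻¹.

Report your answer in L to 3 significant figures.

n(CO2) = 51.70 / 44.01 = 1.175 mol
n(CO) = (3/3) × 1.175 = 1.175 mol
V = nRT/P = 1.175 × 0.08206 × 437.15 / 0.887 = 47.52 L

47.5 L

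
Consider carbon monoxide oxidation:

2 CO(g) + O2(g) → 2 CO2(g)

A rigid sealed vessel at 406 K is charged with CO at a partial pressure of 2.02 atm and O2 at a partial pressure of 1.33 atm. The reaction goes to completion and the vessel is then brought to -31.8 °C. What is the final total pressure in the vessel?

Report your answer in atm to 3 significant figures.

1.39 atm

Because the vessel is rigid and T is held at 406 K, work the stoichiometry in partial pressures (P_i = n_iRT/V).
P(O2) required for 2.02 atm of CO = (1/2) × 2.02 = 1.010 atm; available 1.33 atm, so CO is limiting.
P(O2) remaining = 1.33 − (1/2) × 2.02 = 0.3200 atm
P(gaseous products) = (2)/2 × 2.02 = 2.020 atm
P_total at 406 K = 0.3200 + 2.020 = 2.340 atm
Scaling to -31.8 °C: P = 2.340 × 241.35/406 = 1.391 atm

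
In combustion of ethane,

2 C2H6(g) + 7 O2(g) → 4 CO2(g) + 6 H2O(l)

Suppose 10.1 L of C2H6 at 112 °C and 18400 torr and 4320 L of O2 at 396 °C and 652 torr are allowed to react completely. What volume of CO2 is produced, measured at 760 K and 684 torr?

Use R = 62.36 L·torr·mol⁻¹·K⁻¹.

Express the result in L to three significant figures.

n(C2H6) = PV/RT = (18400 × 10.1) / (62.36 × 385.15) = 7.738 mol
n(O2) = PV/RT = (652 × 4320) / (62.36 × 669.15) = 67.50 mol
For 7.738 mol C2H6, stoichiometry requires (7/2) × 7.738 = 27.08 mol O2; 67.50 mol is available, so C2H6 is limiting.
n(CO2) = (4/2) × 7.738 = 15.48 mol
V(CO2) = nRT/P = 15.48 × 62.36 × 760 / 684 = 1073 L

1070 L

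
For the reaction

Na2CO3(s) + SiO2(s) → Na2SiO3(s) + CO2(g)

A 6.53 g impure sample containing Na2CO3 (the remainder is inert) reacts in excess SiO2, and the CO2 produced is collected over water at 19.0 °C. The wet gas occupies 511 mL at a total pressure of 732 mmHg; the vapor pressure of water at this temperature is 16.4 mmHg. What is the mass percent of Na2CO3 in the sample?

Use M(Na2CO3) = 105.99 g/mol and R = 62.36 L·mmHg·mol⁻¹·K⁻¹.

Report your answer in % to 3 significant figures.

32.6 %

P(CO2) = 732 − 16.4 = 715.6 mmHg
n(CO2) = PV/RT = (715.6 × 0.5110) / (62.36 × 292.15) = 0.02007 mol
n(Na2CO3) = (1/1) × 0.02007 = 0.02007 mol
m(Na2CO3) = 0.02007 × 105.99 = 2.127 g
%Na2CO3 = 2.127 / 6.53 × 100 = 32.57%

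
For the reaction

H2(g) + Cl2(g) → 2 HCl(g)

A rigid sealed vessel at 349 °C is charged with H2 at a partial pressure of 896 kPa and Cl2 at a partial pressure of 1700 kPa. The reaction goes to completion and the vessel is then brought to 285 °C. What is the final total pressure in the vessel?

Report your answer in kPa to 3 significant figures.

2330 kPa

With V and T fixed, P_i ∝ n_i, so the mole ratios apply directly to partial pressures at 349 °C.
P(Cl2) required for 896 kPa of H2 = (1/1) × 896 = 896.0 kPa; available 1700 kPa, so H2 is limiting.
P(Cl2) remaining = 1700 − (1/1) × 896 = 804.0 kPa
P(gaseous products) = (2)/1 × 896 = 1792 kPa
P_total at 349 °C = 804.0 + 1792 = 2596 kPa
Scaling to 285 °C: P = 2596 × 558.15/622.15 = 2329 kPa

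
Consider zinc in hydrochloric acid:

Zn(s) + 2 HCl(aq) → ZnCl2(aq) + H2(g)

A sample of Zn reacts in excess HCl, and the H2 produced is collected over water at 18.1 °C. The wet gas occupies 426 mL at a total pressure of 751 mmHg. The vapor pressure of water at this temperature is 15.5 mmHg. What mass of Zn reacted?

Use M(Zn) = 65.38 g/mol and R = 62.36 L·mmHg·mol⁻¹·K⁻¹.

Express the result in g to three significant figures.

1.13 g

P(H2) = 751 − 15.5 = 735.5 mmHg
n(H2) = PV/RT = (735.5 × 0.4260) / (62.36 × 291.25) = 0.01725 mol
n(Zn) = (1/1) × 0.01725 = 0.01725 mol
m(Zn) = 0.01725 × 65.38 = 1.128 g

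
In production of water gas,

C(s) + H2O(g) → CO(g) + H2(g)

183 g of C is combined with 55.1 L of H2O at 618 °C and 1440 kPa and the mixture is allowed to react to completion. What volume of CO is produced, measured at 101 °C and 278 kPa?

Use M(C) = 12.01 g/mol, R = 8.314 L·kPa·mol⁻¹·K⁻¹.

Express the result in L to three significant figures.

120 L

n(C) = 183 / 12.01 = 15.24 mol
n(H2O) = PV/RT = (1440 × 55.1) / (8.314 × 891.15) = 10.71 mol
For 15.24 mol C, stoichiometry requires (1/1) × 15.24 = 15.24 mol H2O; 10.71 mol is available, so H2O is limiting.
n(CO) = (1/1) × 10.71 = 10.71 mol
V(CO) = nRT/P = 10.71 × 8.314 × 374.15 / 278 = 119.8 L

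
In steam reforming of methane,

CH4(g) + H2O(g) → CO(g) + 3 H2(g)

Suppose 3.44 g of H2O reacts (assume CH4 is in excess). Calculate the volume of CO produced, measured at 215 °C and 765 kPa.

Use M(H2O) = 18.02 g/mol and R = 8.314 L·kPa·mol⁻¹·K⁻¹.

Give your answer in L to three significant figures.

n(H2O) = 3.440 / 18.02 = 0.1909 mol
n(CO) = (1/1) × 0.1909 = 0.1909 mol
V = nRT/P = 0.1909 × 8.314 × 488.15 / 765 = 1.013 L

1.01 L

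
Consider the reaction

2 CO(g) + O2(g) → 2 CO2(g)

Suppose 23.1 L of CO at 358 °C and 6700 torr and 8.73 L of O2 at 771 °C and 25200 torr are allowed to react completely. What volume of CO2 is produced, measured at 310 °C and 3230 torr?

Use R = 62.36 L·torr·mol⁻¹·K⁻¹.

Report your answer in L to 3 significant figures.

n(CO) = PV/RT = (6700 × 23.1) / (62.36 × 631.15) = 3.932 mol
n(O2) = PV/RT = (25200 × 8.73) / (62.36 × 1044.15) = 3.379 mol
For 3.932 mol CO, stoichiometry requires (1/2) × 3.932 = 1.966 mol O2; 3.379 mol is available, so CO is limiting.
n(CO2) = (2/2) × 3.932 = 3.932 mol
V(CO2) = nRT/P = 3.932 × 62.36 × 583.15 / 3230 = 44.27 L

44.3 L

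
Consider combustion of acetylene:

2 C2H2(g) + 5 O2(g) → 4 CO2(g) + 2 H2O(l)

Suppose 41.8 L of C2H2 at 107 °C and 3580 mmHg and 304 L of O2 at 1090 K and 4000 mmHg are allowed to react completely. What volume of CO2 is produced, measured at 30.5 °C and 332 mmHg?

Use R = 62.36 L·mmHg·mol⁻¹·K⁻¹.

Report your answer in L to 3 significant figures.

n(C2H2) = PV/RT = (3580 × 41.8) / (62.36 × 380.15) = 6.312 mol
n(O2) = PV/RT = (4000 × 304) / (62.36 × 1090) = 17.89 mol
For 6.312 mol C2H2, stoichiometry requires (5/2) × 6.312 = 15.78 mol O2; 17.89 mol is available, so C2H2 is limiting.
n(CO2) = (4/2) × 6.312 = 12.62 mol
V(CO2) = nRT/P = 12.62 × 62.36 × 303.65 / 332 = 719.8 L

720 L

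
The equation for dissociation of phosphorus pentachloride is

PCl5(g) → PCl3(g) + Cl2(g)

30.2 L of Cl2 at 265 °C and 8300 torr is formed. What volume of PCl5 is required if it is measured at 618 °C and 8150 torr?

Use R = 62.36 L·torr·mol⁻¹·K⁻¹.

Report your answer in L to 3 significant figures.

n(Cl2) = PV/RT = (8300 × 30.2) / (62.36 × 538.15) = 7.469 mol
n(PCl5) = (1/1) × 7.469 = 7.469 mol
V = nRT/P = 7.469 × 62.36 × 891.15 / 8150 = 50.93 L

50.9 L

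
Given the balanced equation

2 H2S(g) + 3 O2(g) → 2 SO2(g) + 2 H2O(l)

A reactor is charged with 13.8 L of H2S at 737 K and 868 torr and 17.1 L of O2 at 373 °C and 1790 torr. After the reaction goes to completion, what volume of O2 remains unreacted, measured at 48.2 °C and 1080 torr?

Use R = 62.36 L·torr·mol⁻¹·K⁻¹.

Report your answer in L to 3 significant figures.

6.84 L

n(H2S) = PV/RT = (868 × 13.8) / (62.36 × 737) = 0.2606 mol
n(O2) = PV/RT = (1790 × 17.1) / (62.36 × 646.15) = 0.7596 mol
For 0.2606 mol H2S, stoichiometry requires (3/2) × 0.2606 = 0.3909 mol O2; 0.7596 mol is available, so H2S is limiting.
n(O2) consumed = (3/2) × 0.2606 = 0.3909 mol; remaining = 0.7596 − 0.3909 = 0.3687 mol
V(O2) = nRT/P = 0.3687 × 62.36 × 321.35 / 1080 = 6.841 L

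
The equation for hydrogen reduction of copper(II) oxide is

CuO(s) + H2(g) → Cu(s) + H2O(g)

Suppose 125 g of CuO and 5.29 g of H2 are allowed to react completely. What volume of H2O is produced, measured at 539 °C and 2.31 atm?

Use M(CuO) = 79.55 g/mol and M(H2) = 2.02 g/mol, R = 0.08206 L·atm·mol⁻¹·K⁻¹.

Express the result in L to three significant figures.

n(CuO) = 125 / 79.55 = 1.571 mol
n(H2) = 5.29 / 2.02 = 2.619 mol
For 1.571 mol CuO, stoichiometry requires (1/1) × 1.571 = 1.571 mol H2; 2.619 mol is available, so CuO is limiting.
n(H2O) = (1/1) × 1.571 = 1.571 mol
V(H2O) = nRT/P = 1.571 × 0.08206 × 812.15 / 2.31 = 45.32 L

45.3 L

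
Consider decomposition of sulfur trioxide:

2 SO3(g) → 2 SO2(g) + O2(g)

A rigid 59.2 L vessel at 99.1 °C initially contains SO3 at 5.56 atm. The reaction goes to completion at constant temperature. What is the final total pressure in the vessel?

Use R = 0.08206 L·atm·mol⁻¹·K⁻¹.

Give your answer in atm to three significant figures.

Since T and V are fixed, P_final/P_initial = n_final/n_initial = 3/2.
P_final = (3/2) × 5.56 = 8.340 atm

8.34 atm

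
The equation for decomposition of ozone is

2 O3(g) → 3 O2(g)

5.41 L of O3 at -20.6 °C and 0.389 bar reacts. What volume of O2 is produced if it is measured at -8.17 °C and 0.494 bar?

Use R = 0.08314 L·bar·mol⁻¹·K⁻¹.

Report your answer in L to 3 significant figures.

6.70 L

n(O3) = PV/RT = (0.389 × 5.41) / (0.08314 × 252.55) = 0.1002 mol
n(O2) = (3/2) × 0.1002 = 0.1503 mol
V = nRT/P = 0.1503 × 0.08314 × 264.98 / 0.494 = 6.703 L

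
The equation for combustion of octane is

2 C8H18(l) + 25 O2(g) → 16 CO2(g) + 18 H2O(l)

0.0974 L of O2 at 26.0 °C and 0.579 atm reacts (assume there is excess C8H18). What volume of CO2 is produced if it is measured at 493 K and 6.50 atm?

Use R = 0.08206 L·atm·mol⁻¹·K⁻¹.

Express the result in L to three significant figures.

0.00915 L

n(O2) = PV/RT = (0.579 × 0.0974) / (0.08206 × 299.15) = 0.002297 mol
n(CO2) = (16/25) × 0.002297 = 0.001470 mol
V = nRT/P = 0.001470 × 0.08206 × 493 / 6.50 = 0.009149 L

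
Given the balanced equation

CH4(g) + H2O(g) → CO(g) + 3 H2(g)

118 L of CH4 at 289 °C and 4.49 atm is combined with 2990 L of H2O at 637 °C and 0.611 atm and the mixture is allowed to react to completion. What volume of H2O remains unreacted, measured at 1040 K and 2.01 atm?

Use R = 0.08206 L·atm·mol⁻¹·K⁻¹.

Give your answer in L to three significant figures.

551 L

n(CH4) = PV/RT = (4.49 × 118) / (0.08206 × 562.15) = 11.49 mol
n(H2O) = PV/RT = (0.611 × 2990) / (0.08206 × 910.15) = 24.46 mol
For 11.49 mol CH4, stoichiometry requires (1/1) × 11.49 = 11.49 mol H2O; 24.46 mol is available, so CH4 is limiting.
n(H2O) consumed = (1/1) × 11.49 = 11.49 mol; remaining = 24.46 − 11.49 = 12.97 mol
V(H2O) = nRT/P = 12.97 × 0.08206 × 1040 / 2.01 = 550.7 L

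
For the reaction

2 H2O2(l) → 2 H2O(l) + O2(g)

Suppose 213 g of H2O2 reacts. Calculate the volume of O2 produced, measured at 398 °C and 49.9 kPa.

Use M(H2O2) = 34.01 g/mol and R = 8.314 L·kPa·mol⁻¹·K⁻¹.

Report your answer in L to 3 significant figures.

350 L

n(H2O2) = 213.0 / 34.01 = 6.263 mol
n(O2) = (1/2) × 6.263 = 3.131 mol
V = nRT/P = 3.131 × 8.314 × 671.15 / 49.9 = 350.1 L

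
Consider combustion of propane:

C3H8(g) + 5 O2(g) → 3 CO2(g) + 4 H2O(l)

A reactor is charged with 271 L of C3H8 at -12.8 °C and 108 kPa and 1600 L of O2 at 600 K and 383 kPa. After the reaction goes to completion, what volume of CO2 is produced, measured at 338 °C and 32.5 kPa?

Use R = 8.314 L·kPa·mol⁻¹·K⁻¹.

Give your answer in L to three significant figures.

n(C3H8) = PV/RT = (108 × 271) / (8.314 × 260.35) = 13.52 mol
n(O2) = PV/RT = (383 × 1600) / (8.314 × 600) = 122.8 mol
For 13.52 mol C3H8, stoichiometry requires (5/1) × 13.52 = 67.60 mol O2; 122.8 mol is available, so C3H8 is limiting.
n(CO2) = (3/1) × 13.52 = 40.56 mol
V(CO2) = nRT/P = 40.56 × 8.314 × 611.15 / 32.5 = 6341 L

6340 L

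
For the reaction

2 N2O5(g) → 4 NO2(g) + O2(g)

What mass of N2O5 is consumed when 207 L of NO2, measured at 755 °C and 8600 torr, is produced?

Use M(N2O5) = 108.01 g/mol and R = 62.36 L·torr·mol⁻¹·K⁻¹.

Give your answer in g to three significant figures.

1500 g

n(NO2) = PV/RT = (8600 × 207) / (62.36 × 1028.15) = 27.77 mol
n(N2O5) = (2/4) × 27.77 = 13.88 mol
m(N2O5) = 13.88 × 108.01 = 1499 g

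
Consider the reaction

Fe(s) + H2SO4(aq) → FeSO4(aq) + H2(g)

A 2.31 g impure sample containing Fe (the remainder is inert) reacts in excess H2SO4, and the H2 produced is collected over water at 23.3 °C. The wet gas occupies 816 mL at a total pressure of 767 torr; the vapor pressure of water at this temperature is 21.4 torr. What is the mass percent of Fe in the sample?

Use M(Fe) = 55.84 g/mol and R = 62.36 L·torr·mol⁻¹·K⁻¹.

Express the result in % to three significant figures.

79.6 %

P(H2) = 767 − 21.4 = 745.6 torr
n(H2) = PV/RT = (745.6 × 0.8160) / (62.36 × 296.45) = 0.03291 mol
n(Fe) = (1/1) × 0.03291 = 0.03291 mol
m(Fe) = 0.03291 × 55.84 = 1.838 g
%Fe = 1.838 / 2.31 × 100 = 79.57%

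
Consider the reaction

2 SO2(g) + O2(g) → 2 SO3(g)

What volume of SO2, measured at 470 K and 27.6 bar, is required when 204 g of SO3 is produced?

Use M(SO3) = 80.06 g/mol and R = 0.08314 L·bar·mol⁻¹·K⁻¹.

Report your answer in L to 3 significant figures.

3.61 L

n(SO3) = 204.0 / 80.06 = 2.548 mol
n(SO2) = (2/2) × 2.548 = 2.548 mol
V = nRT/P = 2.548 × 0.08314 × 470 / 27.6 = 3.607 L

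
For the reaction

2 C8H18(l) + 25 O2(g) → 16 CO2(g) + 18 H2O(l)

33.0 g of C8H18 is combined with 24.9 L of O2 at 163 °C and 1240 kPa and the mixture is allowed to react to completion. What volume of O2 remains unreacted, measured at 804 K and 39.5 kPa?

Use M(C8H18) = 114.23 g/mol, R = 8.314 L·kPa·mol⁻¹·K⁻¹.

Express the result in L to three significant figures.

n(C8H18) = 33.0 / 114.23 = 0.2889 mol
n(O2) = PV/RT = (1240 × 24.9) / (8.314 × 436.15) = 8.515 mol
For 0.2889 mol C8H18, stoichiometry requires (25/2) × 0.2889 = 3.611 mol O2; 8.515 mol is available, so C8H18 is limiting.
n(O2) consumed = (25/2) × 0.2889 = 3.611 mol; remaining = 8.515 − 3.611 = 4.904 mol
V(O2) = nRT/P = 4.904 × 8.314 × 804 / 39.5 = 829.9 L

830 L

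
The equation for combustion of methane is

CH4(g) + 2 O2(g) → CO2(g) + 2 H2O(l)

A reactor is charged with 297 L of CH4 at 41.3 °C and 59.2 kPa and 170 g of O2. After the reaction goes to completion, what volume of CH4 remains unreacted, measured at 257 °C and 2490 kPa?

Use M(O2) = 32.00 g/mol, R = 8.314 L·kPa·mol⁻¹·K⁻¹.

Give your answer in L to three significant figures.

n(CH4) = PV/RT = (59.2 × 297) / (8.314 × 314.45) = 6.725 mol
n(O2) = 170 / 32.00 = 5.312 mol
For 6.725 mol CH4, stoichiometry requires (2/1) × 6.725 = 13.45 mol O2; 5.312 mol is available, so O2 is limiting.
n(CH4) consumed = (1/2) × 5.312 = 2.656 mol; remaining = 6.725 − 2.656 = 4.069 mol
V(CH4) = nRT/P = 4.069 × 8.314 × 530.15 / 2490 = 7.203 L

7.20 L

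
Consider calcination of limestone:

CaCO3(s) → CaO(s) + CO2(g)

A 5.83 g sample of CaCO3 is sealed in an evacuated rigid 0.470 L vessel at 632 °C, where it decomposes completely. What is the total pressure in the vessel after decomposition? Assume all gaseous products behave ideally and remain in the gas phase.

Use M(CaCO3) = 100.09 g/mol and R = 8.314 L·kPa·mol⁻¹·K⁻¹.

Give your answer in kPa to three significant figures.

n(CaCO3) = 5.83 / 100.09 = 0.05825 mol
n(gas produced) = (1/1) × 0.05825 = 0.05825 mol
P = nRT/V = 0.05825 × 8.314 × 905.15 / 0.470 = 932.7 kPa

933 kPa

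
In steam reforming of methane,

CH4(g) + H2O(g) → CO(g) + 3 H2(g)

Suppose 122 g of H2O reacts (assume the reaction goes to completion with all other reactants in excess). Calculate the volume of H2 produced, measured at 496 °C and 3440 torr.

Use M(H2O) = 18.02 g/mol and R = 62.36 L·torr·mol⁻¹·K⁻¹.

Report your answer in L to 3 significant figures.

283 L

n(H2O) = 122.0 / 18.02 = 6.770 mol
n(H2) = (3/1) × 6.770 = 20.31 mol
V = nRT/P = 20.31 × 62.36 × 769.15 / 3440 = 283.2 L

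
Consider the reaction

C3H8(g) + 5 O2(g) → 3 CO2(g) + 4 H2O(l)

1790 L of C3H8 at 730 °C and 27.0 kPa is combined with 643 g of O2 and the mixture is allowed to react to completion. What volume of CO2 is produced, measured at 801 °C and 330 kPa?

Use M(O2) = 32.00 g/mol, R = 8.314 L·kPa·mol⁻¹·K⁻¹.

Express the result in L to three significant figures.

n(C3H8) = PV/RT = (27.0 × 1790) / (8.314 × 1003.15) = 5.795 mol
n(O2) = 643 / 32.00 = 20.09 mol
For 5.795 mol C3H8, stoichiometry requires (5/1) × 5.795 = 28.98 mol O2; 20.09 mol is available, so O2 is limiting.
n(CO2) = (3/5) × 20.09 = 12.05 mol
V(CO2) = nRT/P = 12.05 × 8.314 × 1074.15 / 330 = 326.1 L

326 L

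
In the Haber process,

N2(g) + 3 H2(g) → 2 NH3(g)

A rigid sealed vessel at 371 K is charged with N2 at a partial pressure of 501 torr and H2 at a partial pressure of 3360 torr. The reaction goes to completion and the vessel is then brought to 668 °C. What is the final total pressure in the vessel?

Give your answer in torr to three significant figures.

At constant V, partial pressures at 371 K are proportional to moles, so apply stoichiometry directly to pressures.
P(H2) required for 501 torr of N2 = (3/1) × 501 = 1503 torr; available 3360 torr, so N2 is limiting.
P(H2) remaining = 3360 − (3/1) × 501 = 1857 torr
P(gaseous products) = (2)/1 × 501 = 1002 torr
P_total at 371 K = 1857 + 1002 = 2859 torr
Scaling to 668 °C: P = 2859 × 941.15/371 = 7253 torr

7250 torr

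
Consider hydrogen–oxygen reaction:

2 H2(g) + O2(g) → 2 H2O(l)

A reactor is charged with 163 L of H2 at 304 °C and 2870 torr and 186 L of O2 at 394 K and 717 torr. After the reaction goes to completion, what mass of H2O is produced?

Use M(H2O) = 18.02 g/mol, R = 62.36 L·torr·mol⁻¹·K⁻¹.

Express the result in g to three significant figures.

n(H2) = PV/RT = (2870 × 163) / (62.36 × 577.15) = 13.00 mol
n(O2) = PV/RT = (717 × 186) / (62.36 × 394) = 5.428 mol
For 13.00 mol H2, stoichiometry requires (1/2) × 13.00 = 6.500 mol O2; 5.428 mol is available, so O2 is limiting.
n(H2O) = (2/1) × 5.428 = 10.86 mol
m(H2O) = 10.86 × 18.02 = 195.7 g

196 g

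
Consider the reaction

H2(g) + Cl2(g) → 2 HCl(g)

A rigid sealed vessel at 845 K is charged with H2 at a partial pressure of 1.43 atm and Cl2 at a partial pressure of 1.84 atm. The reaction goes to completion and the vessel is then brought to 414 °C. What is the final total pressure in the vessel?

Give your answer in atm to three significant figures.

2.66 atm

At constant V, partial pressures at 845 K are proportional to moles, so apply stoichiometry directly to pressures.
P(Cl2) required for 1.43 atm of H2 = (1/1) × 1.43 = 1.430 atm; available 1.84 atm, so H2 is limiting.
P(Cl2) remaining = 1.84 − (1/1) × 1.43 = 0.4100 atm
P(gaseous products) = (2)/1 × 1.43 = 2.860 atm
P_total at 845 K = 0.4100 + 2.860 = 3.270 atm
Scaling to 414 °C: P = 3.270 × 687.15/845 = 2.659 atm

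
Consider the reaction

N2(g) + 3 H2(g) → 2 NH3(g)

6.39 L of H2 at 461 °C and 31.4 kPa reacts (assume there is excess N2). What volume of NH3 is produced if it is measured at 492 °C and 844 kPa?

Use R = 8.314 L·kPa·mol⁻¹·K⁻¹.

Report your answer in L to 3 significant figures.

0.165 L

n(H2) = PV/RT = (31.4 × 6.39) / (8.314 × 734.15) = 0.03287 mol
n(NH3) = (2/3) × 0.03287 = 0.02191 mol
V = nRT/P = 0.02191 × 8.314 × 765.15 / 844 = 0.1651 L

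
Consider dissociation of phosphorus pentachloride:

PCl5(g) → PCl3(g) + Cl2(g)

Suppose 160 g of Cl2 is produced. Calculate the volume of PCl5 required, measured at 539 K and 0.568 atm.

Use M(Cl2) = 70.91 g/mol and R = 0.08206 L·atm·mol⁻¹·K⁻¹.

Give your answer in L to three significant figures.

176 L

n(Cl2) = 160.0 / 70.91 = 2.256 mol
n(PCl5) = (1/1) × 2.256 = 2.256 mol
V = nRT/P = 2.256 × 0.08206 × 539 / 0.568 = 175.7 L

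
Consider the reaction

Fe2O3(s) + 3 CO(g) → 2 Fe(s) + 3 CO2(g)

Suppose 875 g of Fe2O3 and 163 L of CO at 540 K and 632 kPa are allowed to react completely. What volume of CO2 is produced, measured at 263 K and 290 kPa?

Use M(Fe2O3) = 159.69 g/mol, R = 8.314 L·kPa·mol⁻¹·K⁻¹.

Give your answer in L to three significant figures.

124 L

n(Fe2O3) = 875 / 159.69 = 5.479 mol
n(CO) = PV/RT = (632 × 163) / (8.314 × 540) = 22.95 mol
For 5.479 mol Fe2O3, stoichiometry requires (3/1) × 5.479 = 16.44 mol CO; 22.95 mol is available, so Fe2O3 is limiting.
n(CO2) = (3/1) × 5.479 = 16.44 mol
V(CO2) = nRT/P = 16.44 × 8.314 × 263 / 290 = 124.0 L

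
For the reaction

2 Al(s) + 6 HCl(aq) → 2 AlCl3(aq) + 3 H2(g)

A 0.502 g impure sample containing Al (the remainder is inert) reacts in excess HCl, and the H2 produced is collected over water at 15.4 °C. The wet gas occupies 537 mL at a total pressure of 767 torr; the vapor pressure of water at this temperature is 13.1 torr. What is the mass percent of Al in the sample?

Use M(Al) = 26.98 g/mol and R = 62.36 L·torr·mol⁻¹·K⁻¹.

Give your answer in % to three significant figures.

P(H2) = 767 − 13.1 = 753.9 torr
n(H2) = PV/RT = (753.9 × 0.5370) / (62.36 × 288.55) = 0.02250 mol
n(Al) = (2/3) × 0.02250 = 0.01500 mol
m(Al) = 0.01500 × 26.98 = 0.4047 g
%Al = 0.4047 / 0.502 × 100 = 80.62%

80.6 %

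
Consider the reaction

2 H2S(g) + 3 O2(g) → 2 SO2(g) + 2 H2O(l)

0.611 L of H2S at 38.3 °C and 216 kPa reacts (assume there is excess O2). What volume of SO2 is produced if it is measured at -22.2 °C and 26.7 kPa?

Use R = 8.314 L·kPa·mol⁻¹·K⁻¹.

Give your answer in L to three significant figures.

3.98 L

n(H2S) = PV/RT = (216 × 0.611) / (8.314 × 311.45) = 0.05097 mol
n(SO2) = (2/2) × 0.05097 = 0.05097 mol
V = nRT/P = 0.05097 × 8.314 × 250.95 / 26.7 = 3.983 L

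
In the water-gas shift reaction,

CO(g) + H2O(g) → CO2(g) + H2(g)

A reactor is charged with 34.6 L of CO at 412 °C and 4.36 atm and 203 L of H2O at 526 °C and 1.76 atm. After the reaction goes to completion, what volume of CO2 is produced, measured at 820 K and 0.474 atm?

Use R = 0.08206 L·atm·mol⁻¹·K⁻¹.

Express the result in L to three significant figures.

n(CO) = PV/RT = (4.36 × 34.6) / (0.08206 × 685.15) = 2.683 mol
n(H2O) = PV/RT = (1.76 × 203) / (0.08206 × 799.15) = 5.448 mol
For 2.683 mol CO, stoichiometry requires (1/1) × 2.683 = 2.683 mol H2O; 5.448 mol is available, so CO is limiting.
n(CO2) = (1/1) × 2.683 = 2.683 mol
V(CO2) = nRT/P = 2.683 × 0.08206 × 820 / 0.474 = 380.9 L

381 L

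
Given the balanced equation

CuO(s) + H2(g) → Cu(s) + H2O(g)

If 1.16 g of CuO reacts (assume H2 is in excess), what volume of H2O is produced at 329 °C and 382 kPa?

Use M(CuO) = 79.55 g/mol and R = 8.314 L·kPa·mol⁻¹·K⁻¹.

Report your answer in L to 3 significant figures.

0.191 L

n(CuO) = 1.160 / 79.55 = 0.01458 mol
n(H2O) = (1/1) × 0.01458 = 0.01458 mol
V = nRT/P = 0.01458 × 8.314 × 602.15 / 382 = 0.1911 L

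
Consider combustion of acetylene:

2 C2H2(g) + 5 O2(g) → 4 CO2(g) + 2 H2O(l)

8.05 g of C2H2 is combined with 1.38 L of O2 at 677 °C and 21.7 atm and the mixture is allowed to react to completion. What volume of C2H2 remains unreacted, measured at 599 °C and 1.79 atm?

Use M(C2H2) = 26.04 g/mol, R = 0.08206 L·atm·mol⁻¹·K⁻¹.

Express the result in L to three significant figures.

n(C2H2) = 8.05 / 26.04 = 0.3091 mol
n(O2) = PV/RT = (21.7 × 1.38) / (0.08206 × 950.15) = 0.3841 mol
For 0.3091 mol C2H2, stoichiometry requires (5/2) × 0.3091 = 0.7727 mol O2; 0.3841 mol is available, so O2 is limiting.
n(C2H2) consumed = (2/5) × 0.3841 = 0.1536 mol; remaining = 0.3091 − 0.1536 = 0.1555 mol
V(C2H2) = nRT/P = 0.1555 × 0.08206 × 872.15 / 1.79 = 6.217 L

6.22 L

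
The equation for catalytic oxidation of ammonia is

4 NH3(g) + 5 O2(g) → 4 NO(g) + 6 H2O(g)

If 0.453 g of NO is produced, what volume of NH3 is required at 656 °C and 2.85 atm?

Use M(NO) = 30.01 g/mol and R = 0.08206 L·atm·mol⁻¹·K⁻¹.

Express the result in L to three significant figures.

n(NO) = 0.4530 / 30.01 = 0.01509 mol
n(NH3) = (4/4) × 0.01509 = 0.01509 mol
V = nRT/P = 0.01509 × 0.08206 × 929.15 / 2.85 = 0.4037 L

0.404 L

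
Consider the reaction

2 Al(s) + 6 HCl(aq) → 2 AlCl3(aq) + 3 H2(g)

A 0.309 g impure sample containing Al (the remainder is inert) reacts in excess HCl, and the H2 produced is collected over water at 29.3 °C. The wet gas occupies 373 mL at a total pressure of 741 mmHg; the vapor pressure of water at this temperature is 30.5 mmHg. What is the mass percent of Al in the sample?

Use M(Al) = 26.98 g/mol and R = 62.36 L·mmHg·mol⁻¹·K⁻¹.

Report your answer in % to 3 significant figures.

P(H2) = 741 − 30.5 = 710.5 mmHg
n(H2) = PV/RT = (710.5 × 0.3730) / (62.36 × 302.45) = 0.01405 mol
n(Al) = (2/3) × 0.01405 = 0.009367 mol
m(Al) = 0.009367 × 26.98 = 0.2527 g
%Al = 0.2527 / 0.309 × 100 = 81.78%

81.8 %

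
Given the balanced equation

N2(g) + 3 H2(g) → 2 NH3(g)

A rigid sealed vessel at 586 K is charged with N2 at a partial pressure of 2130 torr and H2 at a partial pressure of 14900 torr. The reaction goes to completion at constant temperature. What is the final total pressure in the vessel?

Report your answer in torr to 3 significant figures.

At constant V, partial pressures at 586 K are proportional to moles, so apply stoichiometry directly to pressures.
P(H2) required for 2130 torr of N2 = (3/1) × 2130 = 6390 torr; available 14900 torr, so N2 is limiting.
P(H2) remaining = 14900 − (3/1) × 2130 = 8510 torr
P(gaseous products) = (2)/1 × 2130 = 4260 torr
P_total at 586 K = 8510 + 4260 = 12770 torr

12800 torr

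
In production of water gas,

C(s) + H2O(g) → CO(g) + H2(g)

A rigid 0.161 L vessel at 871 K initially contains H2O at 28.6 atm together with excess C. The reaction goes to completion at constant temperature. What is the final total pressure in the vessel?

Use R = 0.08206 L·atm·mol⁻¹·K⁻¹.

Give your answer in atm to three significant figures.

57.2 atm

Since T and V are fixed, P_final/P_initial = n_final/n_initial = 2/1.
P_final = (2/1) × 28.6 = 57.20 atm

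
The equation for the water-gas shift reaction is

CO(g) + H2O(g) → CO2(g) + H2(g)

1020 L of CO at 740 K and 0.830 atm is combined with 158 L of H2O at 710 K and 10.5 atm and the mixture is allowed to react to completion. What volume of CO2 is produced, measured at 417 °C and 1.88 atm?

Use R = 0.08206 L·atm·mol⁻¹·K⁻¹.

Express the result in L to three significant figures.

n(CO) = PV/RT = (0.830 × 1020) / (0.08206 × 740) = 13.94 mol
n(H2O) = PV/RT = (10.5 × 158) / (0.08206 × 710) = 28.47 mol
For 13.94 mol CO, stoichiometry requires (1/1) × 13.94 = 13.94 mol H2O; 28.47 mol is available, so CO is limiting.
n(CO2) = (1/1) × 13.94 = 13.94 mol
V(CO2) = nRT/P = 13.94 × 0.08206 × 690.15 / 1.88 = 419.9 L

420 L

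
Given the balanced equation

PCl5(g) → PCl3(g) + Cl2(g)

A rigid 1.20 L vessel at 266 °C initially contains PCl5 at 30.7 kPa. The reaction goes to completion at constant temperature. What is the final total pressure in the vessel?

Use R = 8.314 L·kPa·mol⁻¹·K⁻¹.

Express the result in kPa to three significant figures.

61.4 kPa

At constant T and V, P ∝ n(gas): 1 mol gas → 2 mol gas.
P_final = (2/1) × 30.7 = 61.40 kPa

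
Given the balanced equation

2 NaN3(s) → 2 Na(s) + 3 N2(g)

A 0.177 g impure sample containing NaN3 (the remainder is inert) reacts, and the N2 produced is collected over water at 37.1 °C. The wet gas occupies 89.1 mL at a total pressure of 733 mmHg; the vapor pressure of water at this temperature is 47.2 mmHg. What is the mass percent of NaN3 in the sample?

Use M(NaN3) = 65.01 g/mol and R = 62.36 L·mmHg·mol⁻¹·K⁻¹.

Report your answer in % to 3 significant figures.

P(N2) = 733 − 47.2 = 685.8 mmHg
n(N2) = PV/RT = (685.8 × 0.08910) / (62.36 × 310.25) = 0.003158 mol
n(NaN3) = (2/3) × 0.003158 = 0.002105 mol
m(NaN3) = 0.002105 × 65.01 = 0.1368 g
%NaN3 = 0.1368 / 0.177 × 100 = 77.29%

77.3 %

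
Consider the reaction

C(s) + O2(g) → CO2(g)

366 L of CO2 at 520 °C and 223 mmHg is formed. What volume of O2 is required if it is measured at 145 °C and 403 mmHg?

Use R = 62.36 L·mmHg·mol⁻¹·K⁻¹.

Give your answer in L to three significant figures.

n(CO2) = PV/RT = (223 × 366) / (62.36 × 793.15) = 1.650 mol
n(O2) = (1/1) × 1.650 = 1.650 mol
V = nRT/P = 1.650 × 62.36 × 418.15 / 403 = 106.8 L

107 L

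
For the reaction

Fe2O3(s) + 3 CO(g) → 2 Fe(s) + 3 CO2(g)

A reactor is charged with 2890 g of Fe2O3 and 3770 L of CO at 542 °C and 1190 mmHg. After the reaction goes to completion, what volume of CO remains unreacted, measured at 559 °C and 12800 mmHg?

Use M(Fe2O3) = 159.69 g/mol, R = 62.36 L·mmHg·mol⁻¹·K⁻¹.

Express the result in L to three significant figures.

n(Fe2O3) = 2890 / 159.69 = 18.10 mol
n(CO) = PV/RT = (1190 × 3770) / (62.36 × 815.15) = 88.26 mol
For 18.10 mol Fe2O3, stoichiometry requires (3/1) × 18.10 = 54.30 mol CO; 88.26 mol is available, so Fe2O3 is limiting.
n(CO) consumed = (3/1) × 18.10 = 54.30 mol; remaining = 88.26 − 54.30 = 33.96 mol
V(CO) = nRT/P = 33.96 × 62.36 × 832.15 / 12800 = 137.7 L

138 L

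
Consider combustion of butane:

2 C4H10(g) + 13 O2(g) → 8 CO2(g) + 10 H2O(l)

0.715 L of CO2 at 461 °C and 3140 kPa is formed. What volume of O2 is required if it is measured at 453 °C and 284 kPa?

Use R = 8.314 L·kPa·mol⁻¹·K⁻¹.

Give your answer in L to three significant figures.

n(CO2) = PV/RT = (3140 × 0.715) / (8.314 × 734.15) = 0.3678 mol
n(O2) = (13/8) × 0.3678 = 0.5977 mol
V = nRT/P = 0.5977 × 8.314 × 726.15 / 284 = 12.71 L

12.7 L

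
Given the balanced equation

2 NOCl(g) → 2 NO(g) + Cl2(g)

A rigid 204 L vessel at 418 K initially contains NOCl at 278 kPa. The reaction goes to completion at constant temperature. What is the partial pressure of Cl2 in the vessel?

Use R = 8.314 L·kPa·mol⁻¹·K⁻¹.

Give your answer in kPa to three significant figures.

139 kPa

n(NOCl)₀ = PV/RT = (278 × 204) / (8.314 × 418) = 16.32 mol
n(Cl2) = (1/2) × 16.32 = 8.160 mol
P(Cl2) = nRT/V = 8.160 × 8.314 × 418 / 204 = 139.0 kPa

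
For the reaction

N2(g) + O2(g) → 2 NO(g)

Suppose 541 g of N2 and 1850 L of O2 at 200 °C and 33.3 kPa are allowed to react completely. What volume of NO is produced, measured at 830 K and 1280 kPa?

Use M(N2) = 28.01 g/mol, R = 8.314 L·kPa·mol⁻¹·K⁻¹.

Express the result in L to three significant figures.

n(N2) = 541 / 28.01 = 19.31 mol
n(O2) = PV/RT = (33.3 × 1850) / (8.314 × 473.15) = 15.66 mol
For 19.31 mol N2, stoichiometry requires (1/1) × 19.31 = 19.31 mol O2; 15.66 mol is available, so O2 is limiting.
n(NO) = (2/1) × 15.66 = 31.32 mol
V(NO) = nRT/P = 31.32 × 8.314 × 830 / 1280 = 168.8 L

169 L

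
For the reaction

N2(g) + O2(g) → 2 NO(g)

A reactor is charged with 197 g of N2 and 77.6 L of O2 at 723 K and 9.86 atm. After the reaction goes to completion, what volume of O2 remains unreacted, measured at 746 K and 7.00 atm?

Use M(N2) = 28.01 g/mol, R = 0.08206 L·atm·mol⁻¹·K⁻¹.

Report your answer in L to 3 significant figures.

n(N2) = 197 / 28.01 = 7.033 mol
n(O2) = PV/RT = (9.86 × 77.6) / (0.08206 × 723) = 12.90 mol
For 7.033 mol N2, stoichiometry requires (1/1) × 7.033 = 7.033 mol O2; 12.90 mol is available, so N2 is limiting.
n(O2) consumed = (1/1) × 7.033 = 7.033 mol; remaining = 12.90 − 7.033 = 5.867 mol
V(O2) = nRT/P = 5.867 × 0.08206 × 746 / 7.00 = 51.31 L

51.3 L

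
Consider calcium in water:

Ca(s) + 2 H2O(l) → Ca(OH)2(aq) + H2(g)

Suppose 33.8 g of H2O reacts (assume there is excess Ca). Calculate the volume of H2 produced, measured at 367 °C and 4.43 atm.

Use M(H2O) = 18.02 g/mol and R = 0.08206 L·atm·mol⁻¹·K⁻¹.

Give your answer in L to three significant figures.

n(H2O) = 33.80 / 18.02 = 1.876 mol
n(H2) = (1/2) × 1.876 = 0.9380 mol
V = nRT/P = 0.9380 × 0.08206 × 640.15 / 4.43 = 11.12 L

11.1 L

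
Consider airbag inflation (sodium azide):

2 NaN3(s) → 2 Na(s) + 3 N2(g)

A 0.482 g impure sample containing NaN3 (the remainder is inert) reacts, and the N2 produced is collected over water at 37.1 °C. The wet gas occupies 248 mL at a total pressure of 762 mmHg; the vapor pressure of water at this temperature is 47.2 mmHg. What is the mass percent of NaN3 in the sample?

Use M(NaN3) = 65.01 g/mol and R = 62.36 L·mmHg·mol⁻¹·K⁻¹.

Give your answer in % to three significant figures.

82.4 %

P(N2) = 762 − 47.2 = 714.8 mmHg
n(N2) = PV/RT = (714.8 × 0.2480) / (62.36 × 310.25) = 0.009163 mol
n(NaN3) = (2/3) × 0.009163 = 0.006109 mol
m(NaN3) = 0.006109 × 65.01 = 0.3971 g
%NaN3 = 0.3971 / 0.482 × 100 = 82.39%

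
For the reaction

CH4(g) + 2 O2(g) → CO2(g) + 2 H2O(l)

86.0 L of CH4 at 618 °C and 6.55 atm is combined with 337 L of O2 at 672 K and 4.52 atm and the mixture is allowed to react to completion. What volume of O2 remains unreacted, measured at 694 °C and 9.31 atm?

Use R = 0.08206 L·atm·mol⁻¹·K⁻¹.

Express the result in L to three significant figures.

104 L

n(CH4) = PV/RT = (6.55 × 86.0) / (0.08206 × 891.15) = 7.703 mol
n(O2) = PV/RT = (4.52 × 337) / (0.08206 × 672) = 27.62 mol
For 7.703 mol CH4, stoichiometry requires (2/1) × 7.703 = 15.41 mol O2; 27.62 mol is available, so CH4 is limiting.
n(O2) consumed = (2/1) × 7.703 = 15.41 mol; remaining = 27.62 − 15.41 = 12.21 mol
V(O2) = nRT/P = 12.21 × 0.08206 × 967.15 / 9.31 = 104.1 L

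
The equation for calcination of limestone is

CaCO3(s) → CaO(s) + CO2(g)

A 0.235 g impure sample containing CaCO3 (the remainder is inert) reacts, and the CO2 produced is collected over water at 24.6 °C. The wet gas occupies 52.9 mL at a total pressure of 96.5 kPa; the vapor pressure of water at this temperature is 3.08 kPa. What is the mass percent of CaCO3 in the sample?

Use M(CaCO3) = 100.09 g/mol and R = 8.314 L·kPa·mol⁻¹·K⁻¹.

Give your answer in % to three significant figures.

85.0 %

P(CO2) = 96.5 − 3.08 = 93.42 kPa
n(CO2) = PV/RT = (93.42 × 0.05290) / (8.314 × 297.75) = 0.001996 mol
n(CaCO3) = (1/1) × 0.001996 = 0.001996 mol
m(CaCO3) = 0.001996 × 100.09 = 0.1998 g
%CaCO3 = 0.1998 / 0.235 × 100 = 85.02%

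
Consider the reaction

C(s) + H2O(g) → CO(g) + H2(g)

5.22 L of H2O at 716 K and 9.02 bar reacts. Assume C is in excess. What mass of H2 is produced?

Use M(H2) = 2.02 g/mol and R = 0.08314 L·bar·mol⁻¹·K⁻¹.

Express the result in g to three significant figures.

n(H2O) = PV/RT = (9.02 × 5.22) / (0.08314 × 716) = 0.7910 mol
n(H2) = (1/1) × 0.7910 = 0.7910 mol
m(H2) = 0.7910 × 2.02 = 1.598 g

1.60 g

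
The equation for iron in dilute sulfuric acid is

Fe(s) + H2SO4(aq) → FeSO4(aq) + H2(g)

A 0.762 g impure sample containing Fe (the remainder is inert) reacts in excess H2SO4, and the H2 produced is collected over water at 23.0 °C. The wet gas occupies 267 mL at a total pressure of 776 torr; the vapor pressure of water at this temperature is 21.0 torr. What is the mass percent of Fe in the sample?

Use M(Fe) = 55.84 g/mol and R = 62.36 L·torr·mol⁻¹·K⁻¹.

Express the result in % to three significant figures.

P(H2) = 776 − 21.0 = 755.0 torr
n(H2) = PV/RT = (755.0 × 0.2670) / (62.36 × 296.15) = 0.01092 mol
n(Fe) = (1/1) × 0.01092 = 0.01092 mol
m(Fe) = 0.01092 × 55.84 = 0.6098 g
%Fe = 0.6098 / 0.762 × 100 = 80.03%

80.0 %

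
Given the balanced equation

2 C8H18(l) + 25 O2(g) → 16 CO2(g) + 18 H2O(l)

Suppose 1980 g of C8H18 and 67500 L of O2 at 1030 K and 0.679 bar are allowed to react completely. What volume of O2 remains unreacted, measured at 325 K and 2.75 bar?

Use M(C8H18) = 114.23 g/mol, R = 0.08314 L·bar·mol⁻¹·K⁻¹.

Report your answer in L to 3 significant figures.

n(C8H18) = 1980 / 114.23 = 17.33 mol
n(O2) = PV/RT = (0.679 × 67500) / (0.08314 × 1030) = 535.2 mol
For 17.33 mol C8H18, stoichiometry requires (25/2) × 17.33 = 216.6 mol O2; 535.2 mol is available, so C8H18 is limiting.
n(O2) consumed = (25/2) × 17.33 = 216.6 mol; remaining = 535.2 − 216.6 = 318.6 mol
V(O2) = nRT/P = 318.6 × 0.08314 × 325 / 2.75 = 3130 L

3130 L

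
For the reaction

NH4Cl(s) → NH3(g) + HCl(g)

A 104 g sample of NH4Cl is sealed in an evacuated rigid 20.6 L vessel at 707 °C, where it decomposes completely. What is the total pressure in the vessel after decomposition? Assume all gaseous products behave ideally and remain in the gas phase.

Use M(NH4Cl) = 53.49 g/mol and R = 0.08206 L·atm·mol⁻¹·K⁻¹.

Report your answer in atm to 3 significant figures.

n(NH4Cl) = 104 / 53.49 = 1.944 mol
n(gas produced) = (2/1) × 1.944 = 3.888 mol
P = nRT/V = 3.888 × 0.08206 × 980.15 / 20.6 = 15.18 atm

15.2 atm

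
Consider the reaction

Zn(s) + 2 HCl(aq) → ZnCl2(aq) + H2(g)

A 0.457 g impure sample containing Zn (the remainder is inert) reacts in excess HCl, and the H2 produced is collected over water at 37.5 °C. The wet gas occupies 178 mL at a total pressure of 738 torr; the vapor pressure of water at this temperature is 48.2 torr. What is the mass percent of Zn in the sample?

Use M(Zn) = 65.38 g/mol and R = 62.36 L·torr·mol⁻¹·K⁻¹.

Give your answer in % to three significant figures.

P(H2) = 738 − 48.2 = 689.8 torr
n(H2) = PV/RT = (689.8 × 0.1780) / (62.36 × 310.65) = 0.006338 mol
n(Zn) = (1/1) × 0.006338 = 0.006338 mol
m(Zn) = 0.006338 × 65.38 = 0.4144 g
%Zn = 0.4144 / 0.457 × 100 = 90.68%

90.7 %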